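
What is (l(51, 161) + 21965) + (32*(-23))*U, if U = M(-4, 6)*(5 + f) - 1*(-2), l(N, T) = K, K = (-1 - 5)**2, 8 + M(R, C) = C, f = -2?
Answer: 24945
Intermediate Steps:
M(R, C) = -8 + C
K = 36 (K = (-6)**2 = 36)
l(N, T) = 36
U = -4 (U = (-8 + 6)*(5 - 2) - 1*(-2) = -2*3 + 2 = -6 + 2 = -4)
(l(51, 161) + 21965) + (32*(-23))*U = (36 + 21965) + (32*(-23))*(-4) = 22001 - 736*(-4) = 22001 + 2944 = 24945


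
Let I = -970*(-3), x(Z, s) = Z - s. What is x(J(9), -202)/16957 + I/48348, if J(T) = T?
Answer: 9924383/136639506 ≈ 0.072632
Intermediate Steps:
I = 2910
x(J(9), -202)/16957 + I/48348 = (9 - 1*(-202))/16957 + 2910/48348 = (9 + 202)*(1/16957) + 2910*(1/48348) = 211*(1/16957) + 485/8058 = 211/16957 + 485/8058 = 9924383/136639506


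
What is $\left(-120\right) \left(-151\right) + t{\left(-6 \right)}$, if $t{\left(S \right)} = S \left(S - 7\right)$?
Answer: $18198$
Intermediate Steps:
$t{\left(S \right)} = S \left(-7 + S\right)$
$\left(-120\right) \left(-151\right) + t{\left(-6 \right)} = \left(-120\right) \left(-151\right) - 6 \left(-7 - 6\right) = 18120 - -78 = 18120 + 78 = 18198$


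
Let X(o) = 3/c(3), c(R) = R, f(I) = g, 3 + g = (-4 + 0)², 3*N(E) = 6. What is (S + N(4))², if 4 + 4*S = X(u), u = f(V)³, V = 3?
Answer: 25/16 ≈ 1.5625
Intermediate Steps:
N(E) = 2 (N(E) = (⅓)*6 = 2)
g = 13 (g = -3 + (-4 + 0)² = -3 + (-4)² = -3 + 16 = 13)
f(I) = 13
u = 2197 (u = 13³ = 2197)
X(o) = 1 (X(o) = 3/3 = 3*(⅓) = 1)
S = -¾ (S = -1 + (¼)*1 = -1 + ¼ = -¾ ≈ -0.75000)
(S + N(4))² = (-¾ + 2)² = (5/4)² = 25/16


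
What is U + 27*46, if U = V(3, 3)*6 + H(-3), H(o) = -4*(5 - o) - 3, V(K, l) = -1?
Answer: 1201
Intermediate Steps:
H(o) = -23 + 4*o (H(o) = (-20 + 4*o) - 3 = -23 + 4*o)
U = -41 (U = -1*6 + (-23 + 4*(-3)) = -6 + (-23 - 12) = -6 - 35 = -41)
U + 27*46 = -41 + 27*46 = -41 + 1242 = 1201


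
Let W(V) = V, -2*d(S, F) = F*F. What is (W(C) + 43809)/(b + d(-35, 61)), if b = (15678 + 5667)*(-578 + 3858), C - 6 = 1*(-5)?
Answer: 87620/140019479 ≈ 0.00062577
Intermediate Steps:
d(S, F) = -F²/2 (d(S, F) = -F*F/2 = -F²/2)
C = 1 (C = 6 + 1*(-5) = 6 - 5 = 1)
b = 70011600 (b = 21345*3280 = 70011600)
(W(C) + 43809)/(b + d(-35, 61)) = (1 + 43809)/(70011600 - ½*61²) = 43810/(70011600 - ½*3721) = 43810/(70011600 - 3721/2) = 43810/(140019479/2) = 43810*(2/140019479) = 87620/140019479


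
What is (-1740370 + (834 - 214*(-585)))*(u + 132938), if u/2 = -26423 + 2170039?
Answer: -7135683758820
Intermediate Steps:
u = 4287232 (u = 2*(-26423 + 2170039) = 2*2143616 = 4287232)
(-1740370 + (834 - 214*(-585)))*(u + 132938) = (-1740370 + (834 - 214*(-585)))*(4287232 + 132938) = (-1740370 + (834 + 125190))*4420170 = (-1740370 + 126024)*4420170 = -1614346*4420170 = -7135683758820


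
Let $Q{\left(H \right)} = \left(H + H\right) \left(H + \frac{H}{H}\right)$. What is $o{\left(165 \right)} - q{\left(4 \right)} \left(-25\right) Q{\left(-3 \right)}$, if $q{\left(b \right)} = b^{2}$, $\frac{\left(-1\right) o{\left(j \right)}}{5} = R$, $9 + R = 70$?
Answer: $4495$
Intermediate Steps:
$Q{\left(H \right)} = 2 H \left(1 + H\right)$ ($Q{\left(H \right)} = 2 H \left(H + 1\right) = 2 H \left(1 + H\right)$)
$R = 61$ ($R = -9 + 70 = 61$)
$o{\left(j \right)} = -305$ ($o{\left(j \right)} = \left(-5\right) 61 = -305$)
$o{\left(165 \right)} - q{\left(4 \right)} \left(-25\right) Q{\left(-3 \right)} = -305 - 4^{2} \left(-25\right) 2 \left(-3\right) \left(1 - 3\right) = -305 - 16 \left(-25\right) 2 \left(-3\right) \left(-2\right) = -305 - \left(-400\right) 12 = -305 - -4800 = -305 + 4800 = 4495$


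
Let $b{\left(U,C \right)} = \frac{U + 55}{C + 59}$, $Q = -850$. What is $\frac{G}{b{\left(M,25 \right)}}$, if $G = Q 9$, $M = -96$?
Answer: $\frac{642600}{41} \approx 15673.0$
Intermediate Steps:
$G = -7650$ ($G = \left(-850\right) 9 = -7650$)
$b{\left(U,C \right)} = \frac{55 + U}{59 + C}$
$\frac{G}{b{\left(M,25 \right)}} = - \frac{7650}{\frac{1}{59 + 25} \left(55 - 96\right)} = - \frac{7650}{\frac{1}{84} \left(-41\right)} = - \frac{7650}{- \frac{41}{84}} = \left(-7650\right) \left(- \frac{84}{41}\right) = \frac{642600}{41}$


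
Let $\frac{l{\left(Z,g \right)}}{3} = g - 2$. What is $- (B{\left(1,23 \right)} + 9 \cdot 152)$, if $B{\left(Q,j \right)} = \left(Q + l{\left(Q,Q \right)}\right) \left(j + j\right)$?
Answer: $-1276$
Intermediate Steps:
$l{\left(Z,g \right)} = -6 + 3 g$ ($l{\left(Z,g \right)} = 3 \left(g - 2\right) = 3 \left(-2 + g\right) = -6 + 3 g$)
$B{\left(Q,j \right)} = 2 j \left(-6 + 4 Q\right)$ ($B{\left(Q,j \right)} = \left(Q + \left(-6 + 3 Q\right)\right) \left(j + j\right) = \left(-6 + 4 Q\right) 2 j = 2 j \left(-6 + 4 Q\right)$)
$- (B{\left(1,23 \right)} + 9 \cdot 152) = - (4 \cdot 23 \left(-3 + 2 \cdot 1\right) + 9 \cdot 152) = - (4 \cdot 23 \left(-3 + 2\right) + 1368) = - (4 \cdot 23 \left(-1\right) + 1368) = - (-92 + 1368) = \left(-1\right) 1276 = -1276$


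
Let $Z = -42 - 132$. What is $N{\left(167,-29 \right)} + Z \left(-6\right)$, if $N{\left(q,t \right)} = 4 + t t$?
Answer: $1889$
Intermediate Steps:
$N{\left(q,t \right)} = 4 + t^{2}$
$Z = -174$ ($Z = -42 - 132 = -174$)
$N{\left(167,-29 \right)} + Z \left(-6\right) = \left(4 + \left(-29\right)^{2}\right) - -1044 = \left(4 + 841\right) + 1044 = 845 + 1044 = 1889$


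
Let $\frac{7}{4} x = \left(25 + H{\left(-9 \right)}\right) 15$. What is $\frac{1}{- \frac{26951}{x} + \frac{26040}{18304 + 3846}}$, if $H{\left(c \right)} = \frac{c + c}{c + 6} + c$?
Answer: $- \frac{116952}{16577519} \approx -0.0070549$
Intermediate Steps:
$H{\left(c \right)} = c + \frac{2 c}{6 + c}$ ($H{\left(c \right)} = \frac{2 c}{6 + c} + c = c + \frac{2 c}{6 + c}$)
$x = \frac{1320}{7}$ ($x = \frac{4 \left(25 - \frac{9 \left(8 - 9\right)}{6 - 9}\right) 15}{7} = \frac{4 \left(25 - 9 \frac{1}{-3} \left(-1\right)\right) 15}{7} = \frac{4 \left(25 - \left(-3\right) \left(-1\right)\right) 15}{7} = \frac{4 \left(25 - 3\right) 15}{7} = \frac{4 \cdot 22 \cdot 15}{7} = \frac{4}{7} \cdot 330 = \frac{1320}{7} \approx 188.57$)
$\frac{1}{- \frac{26951}{x} + \frac{26040}{18304 + 3846}} = \frac{1}{- \frac{26951}{\frac{1320}{7}} + \frac{26040}{18304 + 3846}} = \frac{1}{\left(-26951\right) \frac{7}{1320} + \frac{26040}{22150}} = \frac{1}{- \frac{188657}{1320} + 26040 \cdot \frac{1}{22150}} = \frac{1}{- \frac{188657}{1320} + \frac{2604}{2215}} = \frac{1}{- \frac{16577519}{116952}} = - \frac{116952}{16577519}$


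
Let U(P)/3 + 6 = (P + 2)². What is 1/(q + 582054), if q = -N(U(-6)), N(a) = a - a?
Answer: 1/582054 ≈ 1.7181e-6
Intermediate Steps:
U(P) = -18 + 3*(2 + P)² (U(P) = -18 + 3*(P + 2)² = -18 + 3*(2 + P)²)
N(a) = 0
q = 0 (q = -1*0 = 0)
1/(q + 582054) = 1/(0 + 582054) = 1/582054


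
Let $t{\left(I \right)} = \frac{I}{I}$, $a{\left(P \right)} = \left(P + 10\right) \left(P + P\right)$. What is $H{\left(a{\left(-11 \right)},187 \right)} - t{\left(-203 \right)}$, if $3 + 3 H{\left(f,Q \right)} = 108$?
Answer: $34$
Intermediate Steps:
$a{\left(P \right)} = 2 P \left(10 + P\right)$ ($a{\left(P \right)} = \left(10 + P\right) 2 P = 2 P \left(10 + P\right)$)
$H{\left(f,Q \right)} = 35$ ($H{\left(f,Q \right)} = -1 + \frac{1}{3} \cdot 108 = -1 + 36 = 35$)
$t{\left(I \right)} = 1$
$H{\left(a{\left(-11 \right)},187 \right)} - t{\left(-203 \right)} = 35 - 1 = 34$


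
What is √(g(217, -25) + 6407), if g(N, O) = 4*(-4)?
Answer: √6391 ≈ 79.944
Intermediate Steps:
g(N, O) = -16
√(g(217, -25) + 6407) = √(-16 + 6407) = √6391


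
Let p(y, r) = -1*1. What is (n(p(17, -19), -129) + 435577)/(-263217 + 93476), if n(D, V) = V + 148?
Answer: -435596/169741 ≈ -2.5662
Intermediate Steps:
p(y, r) = -1
n(D, V) = 148 + V
(n(p(17, -19), -129) + 435577)/(-263217 + 93476) = ((148 - 129) + 435577)/(-263217 + 93476) = (19 + 435577)/(-169741) = 435596*(-1/169741) = -435596/169741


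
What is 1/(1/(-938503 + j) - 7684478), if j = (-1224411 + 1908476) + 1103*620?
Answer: -429422/3299883911715 ≈ -1.3013e-7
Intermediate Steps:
j = 1367925 (j = 684065 + 683860 = 1367925)
1/(1/(-938503 + j) - 7684478) = 1/(1/(-938503 + 1367925) - 7684478) = 1/(1/429422 - 7684478) = 1/(-3299883911715/429422) = -429422/3299883911715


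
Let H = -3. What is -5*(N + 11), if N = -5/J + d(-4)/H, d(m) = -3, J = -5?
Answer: -65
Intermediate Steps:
N = 2 (N = -5/(-5) - 3/(-3) = -5*(-⅕) - 3*(-⅓) = 1 + 1 = 2)
-5*(N + 11) = -5*(2 + 11) = -5*13 = -65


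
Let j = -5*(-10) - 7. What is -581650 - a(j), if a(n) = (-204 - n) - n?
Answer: -581360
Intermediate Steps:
j = 43 (j = 50 - 7 = 43)
a(n) = -204 - 2*n
-581650 - a(j) = -581650 - (-204 - 2*43) = -581650 - (-204 - 86) = -581650 - 1*(-290) = -581650 + 290 = -581360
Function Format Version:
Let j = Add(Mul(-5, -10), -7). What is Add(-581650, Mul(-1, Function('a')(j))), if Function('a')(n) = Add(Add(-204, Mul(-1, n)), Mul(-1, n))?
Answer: -581360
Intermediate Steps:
j = 43 (j = Add(50, -7) = 43)
Function('a')(n) = Add(-204, Mul(-2, n))
Add(-581650, Mul(-1, Function('a')(j))) = Add(-581650, Mul(-1, Add(-204, Mul(-2, 43)))) = Add(-581650, Mul(-1, Add(-204, -86))) = Add(-581650, Mul(-1, -290)) = Add(-581650, 290) = -581360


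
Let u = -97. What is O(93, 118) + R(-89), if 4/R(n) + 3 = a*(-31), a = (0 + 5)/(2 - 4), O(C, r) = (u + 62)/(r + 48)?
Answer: -3887/24734 ≈ -0.15715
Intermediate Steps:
O(C, r) = -35/(48 + r) (O(C, r) = (-97 + 62)/(r + 48) = -35/(48 + r))
a = -5/2 (a = 5/(-2) = 5*(-½) = -5/2 ≈ -2.5000)
R(n) = 8/149 (R(n) = 4/(-3 - 5/2*(-31)) = 4/(-3 + 155/2) = 4/(149/2) = 4*(2/149) = 8/149)
O(93, 118) + R(-89) = -35/(48 + 118) + 8/149 = -35/166 + 8/149 = -3887/24734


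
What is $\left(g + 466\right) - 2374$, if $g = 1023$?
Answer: $-885$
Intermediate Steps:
$\left(g + 466\right) - 2374 = \left(1023 + 466\right) - 2374 = 1489 - 2374 = -885$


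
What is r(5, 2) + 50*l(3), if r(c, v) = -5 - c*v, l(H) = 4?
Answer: 185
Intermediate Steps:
r(c, v) = -5 - c*v
r(5, 2) + 50*l(3) = (-5 - 1*5*2) + 50*4 = (-5 - 10) + 200 = -15 + 200 = 185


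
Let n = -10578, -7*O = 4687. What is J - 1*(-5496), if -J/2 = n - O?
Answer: 177190/7 ≈ 25313.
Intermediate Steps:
O = -4687/7 (O = -⅐*4687 = -4687/7 ≈ -669.57)
J = 138718/7 (J = -2*(-10578 - 1*(-4687/7)) = -2*(-10578 + 4687/7) = -2*(-69359/7) = 138718/7 ≈ 19817.)
J - 1*(-5496) = 138718/7 - 1*(-5496) = 138718/7 + 5496 = 177190/7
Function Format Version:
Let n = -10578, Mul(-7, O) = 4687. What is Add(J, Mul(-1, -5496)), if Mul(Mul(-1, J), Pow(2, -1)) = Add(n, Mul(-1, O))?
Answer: Rational(177190, 7) ≈ 25313.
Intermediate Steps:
O = Rational(-4687, 7) (O = Mul(Rational(-1, 7), 4687) = Rational(-4687, 7) ≈ -669.57)
J = Rational(138718, 7) (J = Mul(-2, Add(-10578, Mul(-1, Rational(-4687, 7)))) = Mul(-2, Add(-10578, Rational(4687, 7))) = Mul(-2, Rational(-69359, 7)) = Rational(138718, 7) ≈ 19817.)
Add(J, Mul(-1, -5496)) = Add(Rational(138718, 7), Mul(-1, -5496)) = Add(Rational(138718, 7), 5496) = Rational(177190, 7)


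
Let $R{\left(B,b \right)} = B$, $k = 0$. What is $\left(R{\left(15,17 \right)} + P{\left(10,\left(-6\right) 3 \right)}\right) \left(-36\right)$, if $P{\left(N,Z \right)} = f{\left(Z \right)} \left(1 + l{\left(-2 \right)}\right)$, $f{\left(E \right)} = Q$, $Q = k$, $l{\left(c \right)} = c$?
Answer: $-540$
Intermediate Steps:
$Q = 0$
$f{\left(E \right)} = 0$
$P{\left(N,Z \right)} = 0$ ($P{\left(N,Z \right)} = 0 \left(1 - 2\right) = 0 \left(-1\right) = 0$)
$\left(R{\left(15,17 \right)} + P{\left(10,\left(-6\right) 3 \right)}\right) \left(-36\right) = \left(15 + 0\right) \left(-36\right) = 15 \left(-36\right) = -540$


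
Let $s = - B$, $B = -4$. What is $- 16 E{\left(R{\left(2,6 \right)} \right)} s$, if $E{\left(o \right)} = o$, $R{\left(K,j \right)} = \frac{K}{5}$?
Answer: $- \frac{128}{5} \approx -25.6$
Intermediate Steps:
$R{\left(K,j \right)} = \frac{K}{5}$ ($R{\left(K,j \right)} = K \frac{1}{5} = \frac{K}{5}$)
$s = 4$ ($s = \left(-1\right) \left(-4\right) = 4$)
$- 16 E{\left(R{\left(2,6 \right)} \right)} s = - 16 \cdot \frac{1}{5} \cdot 2 \cdot 4 = \left(-16\right) \frac{2}{5} \cdot 4 = \left(- \frac{32}{5}\right) 4 = - \frac{128}{5}$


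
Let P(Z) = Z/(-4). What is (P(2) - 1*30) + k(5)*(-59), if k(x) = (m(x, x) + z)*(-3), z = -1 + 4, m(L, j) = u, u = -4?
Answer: -415/2 ≈ -207.50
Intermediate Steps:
m(L, j) = -4
z = 3
P(Z) = -Z/4 (P(Z) = Z*(-1/4) = -Z/4)
k(x) = 3 (k(x) = (-4 + 3)*(-3) = -1*(-3) = 3)
(P(2) - 1*30) + k(5)*(-59) = (-1/4*2 - 1*30) + 3*(-59) = (-1/2 - 30) - 177 = -61/2 - 177 = -415/2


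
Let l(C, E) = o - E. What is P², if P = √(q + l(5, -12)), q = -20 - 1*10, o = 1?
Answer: -17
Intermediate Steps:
q = -30 (q = -20 - 10 = -30)
l(C, E) = 1 - E
P = I*√17 (P = √(-30 + (1 - 1*(-12))) = √(-30 + (1 + 12)) = √(-30 + 13) = √(-17) = I*√17 ≈ 4.1231*I)
P² = (I*√17)² = -17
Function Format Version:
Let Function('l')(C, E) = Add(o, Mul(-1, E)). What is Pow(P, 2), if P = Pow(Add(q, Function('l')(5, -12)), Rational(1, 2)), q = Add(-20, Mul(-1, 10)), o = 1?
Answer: -17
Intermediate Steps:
q = -30 (q = Add(-20, -10) = -30)
Function('l')(C, E) = Add(1, Mul(-1, E))
P = Mul(I, Pow(17, Rational(1, 2))) (P = Pow(Add(-30, Add(1, Mul(-1, -12))), Rational(1, 2)) = Pow(Add(-30, Add(1, 12)), Rational(1, 2)) = Pow(Add(-30, 13), Rational(1, 2)) = Pow(-17, Rational(1, 2)) = Mul(I, Pow(17, Rational(1, 2))) ≈ Mul(4.1231, I))
Pow(P, 2) = Pow(Mul(I, Pow(17, Rational(1, 2))), 2) = -17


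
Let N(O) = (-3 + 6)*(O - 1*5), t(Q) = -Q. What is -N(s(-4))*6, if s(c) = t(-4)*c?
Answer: 378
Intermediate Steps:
s(c) = 4*c (s(c) = (-1*(-4))*c = 4*c)
N(O) = -15 + 3*O (N(O) = 3*(O - 5) = 3*(-5 + O) = -15 + 3*O)
-N(s(-4))*6 = -(-15 + 3*(4*(-4)))*6 = -(-15 + 3*(-16))*6 = -(-15 - 48)*6 = -(-63)*6 = -1*(-378) = 378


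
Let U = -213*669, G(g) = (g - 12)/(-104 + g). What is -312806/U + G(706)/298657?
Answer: 28119981610601/12809875685229 ≈ 2.1952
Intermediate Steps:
G(g) = (-12 + g)/(-104 + g)
U = -142497
-312806/U + G(706)/298657 = -312806/(-142497) + ((-12 + 706)/(-104 + 706))/298657 = -312806*(-1/142497) + (694/602)*(1/298657) = 312806/142497 + ((1/602)*694)*(1/298657) = 312806/142497 + (347/301)*(1/298657) = 312806/142497 + 347/89895757 = 28119981610601/12809875685229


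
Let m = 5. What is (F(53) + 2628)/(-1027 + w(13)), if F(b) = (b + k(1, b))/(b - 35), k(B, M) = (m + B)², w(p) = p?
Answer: -47393/18252 ≈ -2.5966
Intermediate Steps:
k(B, M) = (5 + B)²
F(b) = (36 + b)/(-35 + b) (F(b) = (b + (5 + 1)²)/(b - 35) = (b + 6²)/(-35 + b) = (b + 36)/(-35 + b) = (36 + b)/(-35 + b))
(F(53) + 2628)/(-1027 + w(13)) = ((36 + 53)/(-35 + 53) + 2628)/(-1027 + 13) = (89/18 + 2628)/(-1014) = ((1/18)*89 + 2628)*(-1/1014) = (89/18 + 2628)*(-1/1014) = (47393/18)*(-1/1014) = -47393/18252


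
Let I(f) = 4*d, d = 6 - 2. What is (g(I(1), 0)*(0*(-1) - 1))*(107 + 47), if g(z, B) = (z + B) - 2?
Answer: -2156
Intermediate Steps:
d = 4
I(f) = 16 (I(f) = 4*4 = 16)
g(z, B) = -2 + B + z (g(z, B) = (B + z) - 2 = -2 + B + z)
(g(I(1), 0)*(0*(-1) - 1))*(107 + 47) = ((-2 + 0 + 16)*(0*(-1) - 1))*(107 + 47) = (14*(0 - 1))*154 = (14*(-1))*154 = -14*154 = -2156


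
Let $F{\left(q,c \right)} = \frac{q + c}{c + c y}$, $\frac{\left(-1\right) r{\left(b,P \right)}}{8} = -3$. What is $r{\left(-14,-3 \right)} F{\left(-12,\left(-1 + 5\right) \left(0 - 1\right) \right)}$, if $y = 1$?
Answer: $48$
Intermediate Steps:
$r{\left(b,P \right)} = 24$ ($r{\left(b,P \right)} = \left(-8\right) \left(-3\right) = 24$)
$F{\left(q,c \right)} = \frac{c + q}{2 c}$ ($F{\left(q,c \right)} = \frac{q + c}{c + c 1} = \frac{c + q}{c + c} = \frac{c + q}{2 c}$)
$r{\left(-14,-3 \right)} F{\left(-12,\left(-1 + 5\right) \left(0 - 1\right) \right)} = 24 \frac{\left(-1 + 5\right) \left(0 - 1\right) - 12}{2 \left(-1 + 5\right) \left(0 - 1\right)} = 24 \frac{4 \left(-1\right) - 12}{2 \cdot 4 \left(-1\right)} = 24 \frac{-4 - 12}{2 \left(-4\right)} = 24 \cdot \frac{1}{2} \left(- \frac{1}{4}\right) \left(-16\right) = 24 \cdot 2 = 48$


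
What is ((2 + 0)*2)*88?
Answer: 352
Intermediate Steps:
((2 + 0)*2)*88 = (2*2)*88 = 4*88 = 352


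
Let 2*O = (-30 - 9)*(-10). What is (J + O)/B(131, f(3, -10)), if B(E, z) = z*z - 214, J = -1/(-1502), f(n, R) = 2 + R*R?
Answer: 292891/15305380 ≈ 0.019136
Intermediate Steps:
O = 195 (O = ((-30 - 9)*(-10))/2 = (-39*(-10))/2 = (½)*390 = 195)
f(n, R) = 2 + R²
J = 1/1502 (J = -1/1502*(-1) = 1/1502 ≈ 0.00066578)
B(E, z) = -214 + z² (B(E, z) = z² - 214 = -214 + z²)
(J + O)/B(131, f(3, -10)) = (1/1502 + 195)/(-214 + (2 + (-10)²)²) = 292891/(1502*(-214 + (2 + 100)²)) = 292891/(1502*(-214 + 102²)) = 292891/(1502*(-214 + 10404)) = (292891/1502)/10190 = (292891/1502)*(1/10190) = 292891/15305380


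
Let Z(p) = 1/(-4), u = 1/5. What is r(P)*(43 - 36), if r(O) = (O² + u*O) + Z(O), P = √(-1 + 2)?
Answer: 133/20 ≈ 6.6500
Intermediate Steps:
u = ⅕ ≈ 0.20000
Z(p) = -¼ (Z(p) = 1*(-¼) = -¼)
P = 1 (P = √1 = 1)
r(O) = -¼ + O² + O/5 (r(O) = (O² + O/5) - ¼ = -¼ + O² + O/5)
r(P)*(43 - 36) = (-¼ + 1² + (⅕)*1)*(43 - 36) = (-¼ + 1 + ⅕)*7 = (19/20)*7 = 133/20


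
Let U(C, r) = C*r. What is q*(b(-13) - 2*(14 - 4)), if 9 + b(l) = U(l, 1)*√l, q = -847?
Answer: 24563 + 11011*I*√13 ≈ 24563.0 + 39701.0*I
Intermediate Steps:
b(l) = -9 + l^(3/2) (b(l) = -9 + (l*1)*√l = -9 + l*√l = -9 + l^(3/2))
q*(b(-13) - 2*(14 - 4)) = -847*((-9 + (-13)^(3/2)) - 2*(14 - 4)) = -847*((-9 - 13*I*√13) - 2*10) = -847*((-9 - 13*I*√13) - 20) = -847*(-29 - 13*I*√13) = 24563 + 11011*I*√13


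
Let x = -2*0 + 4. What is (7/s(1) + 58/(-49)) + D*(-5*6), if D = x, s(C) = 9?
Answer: -53099/441 ≈ -120.41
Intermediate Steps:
x = 4 (x = 0 + 4 = 4)
D = 4
(7/s(1) + 58/(-49)) + D*(-5*6) = (7/9 + 58/(-49)) + 4*(-5*6) = (7*(⅑) + 58*(-1/49)) + 4*(-30) = (7/9 - 58/49) - 120 = -179/441 - 120 = -53099/441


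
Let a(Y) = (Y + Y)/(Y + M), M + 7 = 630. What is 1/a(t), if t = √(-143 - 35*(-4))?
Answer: ½ - 623*I*√3/6 ≈ 0.5 - 179.84*I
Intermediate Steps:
M = 623 (M = -7 + 630 = 623)
t = I*√3 (t = √(-143 + 140) = √(-3) = I*√3 ≈ 1.732*I)
a(Y) = 2*Y/(623 + Y) (a(Y) = (Y + Y)/(Y + 623) = (2*Y)/(623 + Y) = 2*Y/(623 + Y))
1/a(t) = 1/(2*(I*√3)/(623 + I*√3)) = 1/(2*I*√3/(623 + I*√3)) = -I*√3*(623 + I*√3)/6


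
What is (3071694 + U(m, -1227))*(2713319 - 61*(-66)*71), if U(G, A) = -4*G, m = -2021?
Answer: 9236762385370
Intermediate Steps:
(3071694 + U(m, -1227))*(2713319 - 61*(-66)*71) = (3071694 - 4*(-2021))*(2713319 - 61*(-66)*71) = (3071694 + 8084)*(2713319 + 4026*71) = 3079778*(2713319 + 285846) = 3079778*2999165 = 9236762385370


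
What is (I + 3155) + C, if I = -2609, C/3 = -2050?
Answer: -5604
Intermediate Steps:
C = -6150 (C = 3*(-2050) = -6150)
(I + 3155) + C = (-2609 + 3155) - 6150 = 546 - 6150 = -5604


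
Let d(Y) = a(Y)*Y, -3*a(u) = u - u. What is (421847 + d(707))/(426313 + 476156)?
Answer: 421847/902469 ≈ 0.46744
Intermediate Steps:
a(u) = 0 (a(u) = -(u - u)/3 = -⅓*0 = 0)
d(Y) = 0 (d(Y) = 0*Y = 0)
(421847 + d(707))/(426313 + 476156) = (421847 + 0)/(426313 + 476156) = 421847/902469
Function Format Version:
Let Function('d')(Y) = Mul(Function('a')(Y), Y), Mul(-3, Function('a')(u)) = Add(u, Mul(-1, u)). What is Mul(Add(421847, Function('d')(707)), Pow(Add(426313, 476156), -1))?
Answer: Rational(421847, 902469) ≈ 0.46744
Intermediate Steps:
Function('a')(u) = 0 (Function('a')(u) = Mul(Rational(-1, 3), Add(u, Mul(-1, u))) = Mul(Rational(-1, 3), 0) = 0)
Function('d')(Y) = 0 (Function('d')(Y) = Mul(0, Y) = 0)
Mul(Add(421847, Function('d')(707)), Pow(Add(426313, 476156), -1)) = Mul(Add(421847, 0), Pow(Add(426313, 476156), -1)) = Mul(421847, Pow(902469, -1)) = Mul(421847, Rational(1, 902469)) = Rational(421847, 902469)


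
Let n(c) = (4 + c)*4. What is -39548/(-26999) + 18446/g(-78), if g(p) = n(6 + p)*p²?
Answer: 32473952575/22339620576 ≈ 1.4536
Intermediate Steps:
n(c) = 16 + 4*c
g(p) = p²*(40 + 4*p) (g(p) = (16 + 4*(6 + p))*p² = (16 + (24 + 4*p))*p² = (40 + 4*p)*p² = p²*(40 + 4*p))
-39548/(-26999) + 18446/g(-78) = -39548/(-26999) + 18446/((4*(-78)²*(10 - 78))) = -39548*(-1/26999) + 18446/((4*6084*(-68))) = 39548/26999 + 18446/(-1654848) = 39548/26999 + 18446*(-1/1654848) = 39548/26999 - 9223/827424 = 32473952575/22339620576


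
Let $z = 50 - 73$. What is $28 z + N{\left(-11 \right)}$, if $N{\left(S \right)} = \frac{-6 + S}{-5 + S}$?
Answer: $- \frac{10287}{16} \approx -642.94$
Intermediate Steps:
$N{\left(S \right)} = \frac{-6 + S}{-5 + S}$
$z = -23$
$28 z + N{\left(-11 \right)} = 28 \left(-23\right) + \frac{-6 - 11}{-5 - 11} = -644 + \frac{1}{-16} \left(-17\right) = -644 - - \frac{17}{16} = -644 + \frac{17}{16} = - \frac{10287}{16}$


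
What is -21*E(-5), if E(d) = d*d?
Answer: -525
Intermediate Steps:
E(d) = d²
-21*E(-5) = -21*(-5)² = -21*25 = -525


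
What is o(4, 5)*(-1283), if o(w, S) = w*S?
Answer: -25660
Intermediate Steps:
o(w, S) = S*w
o(4, 5)*(-1283) = (5*4)*(-1283) = 20*(-1283) = -25660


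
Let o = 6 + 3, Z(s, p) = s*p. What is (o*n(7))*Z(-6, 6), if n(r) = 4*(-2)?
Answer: 2592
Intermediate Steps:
Z(s, p) = p*s
o = 9
n(r) = -8
(o*n(7))*Z(-6, 6) = (9*(-8))*(6*(-6)) = -72*(-36) = 2592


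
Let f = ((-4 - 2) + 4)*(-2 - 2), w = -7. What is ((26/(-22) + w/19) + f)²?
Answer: 1817104/43681 ≈ 41.599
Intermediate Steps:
f = 8 (f = (-6 + 4)*(-4) = -2*(-4) = 8)
((26/(-22) + w/19) + f)² = ((26/(-22) - 7/19) + 8)² = ((26*(-1/22) - 7*1/19) + 8)² = ((-13/11 - 7/19) + 8)² = (-324/209 + 8)² = (1348/209)² = 1817104/43681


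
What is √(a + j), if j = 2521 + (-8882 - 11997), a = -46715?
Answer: I*√65073 ≈ 255.09*I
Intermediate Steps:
j = -18358 (j = 2521 - 20879 = -18358)
√(a + j) = √(-46715 - 18358) = √(-65073) = I*√65073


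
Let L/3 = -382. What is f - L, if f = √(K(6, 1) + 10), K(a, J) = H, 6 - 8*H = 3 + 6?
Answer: 1146 + √154/4 ≈ 1149.1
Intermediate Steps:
H = -3/8 (H = ¾ - (3 + 6)/8 = ¾ - ⅛*9 = ¾ - 9/8 = -3/8 ≈ -0.37500)
L = -1146 (L = 3*(-382) = -1146)
K(a, J) = -3/8
f = √154/4 (f = √(-3/8 + 10) = √(77/8) = √154/4 ≈ 3.1024)
f - L = √154/4 - 1*(-1146) = √154/4 + 1146 = 1146 + √154/4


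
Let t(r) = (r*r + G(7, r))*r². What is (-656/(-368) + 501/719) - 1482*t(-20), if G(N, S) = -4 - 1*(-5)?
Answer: -3931056532598/16537 ≈ -2.3771e+8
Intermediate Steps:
G(N, S) = 1 (G(N, S) = -4 + 5 = 1)
t(r) = r²*(1 + r²) (t(r) = (r*r + 1)*r² = (r² + 1)*r² = (1 + r²)*r² = r²*(1 + r²))
(-656/(-368) + 501/719) - 1482*t(-20) = (-656/(-368) + 501/719) - 1482*((-20)² + (-20)⁴) = (-656*(-1/368) + 501*(1/719)) - 1482*(400 + 160000) = (41/23 + 501/719) - 1482*160400 = 41002/16537 - 237712800 = -3931056532598/16537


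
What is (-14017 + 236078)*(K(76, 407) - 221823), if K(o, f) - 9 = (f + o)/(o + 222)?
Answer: -14678251863429/298 ≈ -4.9256e+10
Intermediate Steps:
K(o, f) = 9 + (f + o)/(222 + o) (K(o, f) = 9 + (f + o)/(o + 222) = 9 + (f + o)/(222 + o))
(-14017 + 236078)*(K(76, 407) - 221823) = (-14017 + 236078)*((1998 + 407 + 10*76)/(222 + 76) - 221823) = 222061*((1998 + 407 + 760)/298 - 221823) = 222061*((1/298)*3165 - 221823) = 222061*(3165/298 - 221823) = 222061*(-66100089/298) = -14678251863429/298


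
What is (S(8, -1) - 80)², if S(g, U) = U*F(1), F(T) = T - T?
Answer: 6400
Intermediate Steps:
F(T) = 0
S(g, U) = 0 (S(g, U) = U*0 = 0)
(S(8, -1) - 80)² = (0 - 80)² = (-80)² = 6400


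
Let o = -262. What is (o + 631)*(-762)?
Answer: -281178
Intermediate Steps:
(o + 631)*(-762) = (-262 + 631)*(-762) = 369*(-762) = -281178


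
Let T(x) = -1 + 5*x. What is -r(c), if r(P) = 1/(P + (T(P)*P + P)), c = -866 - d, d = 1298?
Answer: -1/23412316 ≈ -4.2713e-8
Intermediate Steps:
c = -2164 (c = -866 - 1*1298 = -866 - 1298 = -2164)
r(P) = 1/(2*P + P*(-1 + 5*P)) (r(P) = 1/(P + ((-1 + 5*P)*P + P)) = 1/(P + (P*(-1 + 5*P) + P)) = 1/(P + (P + P*(-1 + 5*P))) = 1/(2*P + P*(-1 + 5*P)))
-r(c) = -1/((-2164)*(1 + 5*(-2164))) = -(-1)/(2164*(1 - 10820)) = -(-1)/(2164*(-10819)) = -(-1)*(-1)/(2164*10819) = -1*1/23412316 = -1/23412316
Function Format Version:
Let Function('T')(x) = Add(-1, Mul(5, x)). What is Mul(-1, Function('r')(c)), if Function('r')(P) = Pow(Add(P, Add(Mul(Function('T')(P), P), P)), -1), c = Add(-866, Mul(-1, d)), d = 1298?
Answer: Rational(-1, 23412316) ≈ -4.2713e-8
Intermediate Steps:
c = -2164 (c = Add(-866, Mul(-1, 1298)) = Add(-866, -1298) = -2164)
Function('r')(P) = Pow(Add(Mul(2, P), Mul(P, Add(-1, Mul(5, P)))), -1) (Function('r')(P) = Pow(Add(P, Add(Mul(Add(-1, Mul(5, P)), P), P)), -1) = Pow(Add(P, Add(Mul(P, Add(-1, Mul(5, P))), P)), -1) = Pow(Add(P, Add(P, Mul(P, Add(-1, Mul(5, P))))), -1) = Pow(Add(Mul(2, P), Mul(P, Add(-1, Mul(5, P)))), -1))
Mul(-1, Function('r')(c)) = Mul(-1, Mul(Pow(-2164, -1), Pow(Add(1, Mul(5, -2164)), -1))) = Mul(-1, Mul(Rational(-1, 2164), Pow(Add(1, -10820), -1))) = Mul(-1, Mul(Rational(-1, 2164), Pow(-10819, -1))) = Mul(-1, Mul(Rational(-1, 2164), Rational(-1, 10819))) = Mul(-1, Rational(1, 23412316)) = Rational(-1, 23412316)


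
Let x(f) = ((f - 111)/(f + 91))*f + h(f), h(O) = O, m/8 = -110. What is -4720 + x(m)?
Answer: -5290480/789 ≈ -6705.3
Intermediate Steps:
m = -880 (m = 8*(-110) = -880)
x(f) = f + f*(-111 + f)/(91 + f) (x(f) = ((f - 111)/(f + 91))*f + f = ((-111 + f)/(91 + f))*f + f = f*(-111 + f)/(91 + f) + f = f + f*(-111 + f)/(91 + f))
-4720 + x(m) = -4720 + 2*(-880)*(-10 - 880)/(91 - 880) = -4720 + 2*(-880)*(-890)/(-789) = -4720 + 2*(-880)*(-1/789)*(-890) = -4720 - 1566400/789 = -5290480/789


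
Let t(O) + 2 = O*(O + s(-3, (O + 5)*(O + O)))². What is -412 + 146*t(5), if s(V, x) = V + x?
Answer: 7594216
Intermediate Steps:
t(O) = -2 + O*(-3 + O + 2*O*(5 + O))² (t(O) = -2 + O*(O + (-3 + (O + 5)*(O + O)))² = -2 + O*(O + (-3 + (5 + O)*(2*O)))² = -2 + O*(O + (-3 + 2*O*(5 + O)))² = -2 + O*(-3 + O + 2*O*(5 + O))²)
-412 + 146*t(5) = -412 + 146*(-2 + 5*(-3 + 5 + 2*5*(5 + 5))²) = -412 + 146*(-2 + 5*(-3 + 5 + 2*5*10)²) = -412 + 146*(-2 + 5*(-3 + 5 + 100)²) = -412 + 146*(-2 + 5*102²) = -412 + 146*(-2 + 5*10404) = -412 + 146*(-2 + 52020) = -412 + 146*52018 = -412 + 7594628 = 7594216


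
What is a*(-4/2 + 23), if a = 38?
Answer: 798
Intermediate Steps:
a*(-4/2 + 23) = 38*(-4/2 + 23) = 38*(-4*½ + 23) = 38*(-2 + 23) = 38*21 = 798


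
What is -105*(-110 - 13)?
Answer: 12915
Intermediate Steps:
-105*(-110 - 13) = -105*(-123) = 12915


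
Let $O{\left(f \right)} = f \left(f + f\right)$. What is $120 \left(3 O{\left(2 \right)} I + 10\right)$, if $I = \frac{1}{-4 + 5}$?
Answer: $4080$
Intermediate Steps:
$I = 1$ ($I = 1^{-1} = 1$)
$O{\left(f \right)} = 2 f^{2}$ ($O{\left(f \right)} = f 2 f = 2 f^{2}$)
$120 \left(3 O{\left(2 \right)} I + 10\right) = 120 \left(3 \cdot 2 \cdot 2^{2} \cdot 1 + 10\right) = 120 \left(3 \cdot 2 \cdot 4 \cdot 1 + 10\right) = 120 \left(3 \cdot 8 \cdot 1 + 10\right) = 120 \left(24 \cdot 1 + 10\right) = 120 \left(24 + 10\right) = 120 \cdot 34 = 4080$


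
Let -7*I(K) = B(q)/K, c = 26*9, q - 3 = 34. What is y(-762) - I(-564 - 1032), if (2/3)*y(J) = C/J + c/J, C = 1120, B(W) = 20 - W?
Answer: -3779563/1418844 ≈ -2.6638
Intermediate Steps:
q = 37 (q = 3 + 34 = 37)
c = 234
I(K) = 17/(7*K) (I(K) = -(20 - 1*37)/(7*K) = -(20 - 37)/(7*K) = -(-17)/(7*K) = 17/(7*K))
y(J) = 2031/J (y(J) = 3*(1120/J + 234/J)/2 = 3*(1354/J)/2 = 2031/J)
y(-762) - I(-564 - 1032) = 2031/(-762) - 17/(7*(-564 - 1032)) = 2031*(-1/762) - 17/(7*(-1596)) = -677/254 - 17*(-1)/(7*1596) = -677/254 - 1*(-17/11172) = -677/254 + 17/11172 = -3779563/1418844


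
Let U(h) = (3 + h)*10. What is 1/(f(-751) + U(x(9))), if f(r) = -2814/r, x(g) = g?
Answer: 751/92934 ≈ 0.0080810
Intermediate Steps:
U(h) = 30 + 10*h
1/(f(-751) + U(x(9))) = 1/(-2814/(-751) + (30 + 10*9)) = 1/(-2814*(-1/751) + (30 + 90)) = 1/(2814/751 + 120) = 1/(92934/751) = 751/92934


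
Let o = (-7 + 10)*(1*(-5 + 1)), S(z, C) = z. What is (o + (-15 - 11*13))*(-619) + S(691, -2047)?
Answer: 105921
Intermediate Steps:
o = -12 (o = 3*(1*(-4)) = 3*(-4) = -12)
(o + (-15 - 11*13))*(-619) + S(691, -2047) = (-12 + (-15 - 11*13))*(-619) + 691 = (-12 + (-15 - 143))*(-619) + 691 = (-12 - 158)*(-619) + 691 = -170*(-619) + 691 = 105230 + 691 = 105921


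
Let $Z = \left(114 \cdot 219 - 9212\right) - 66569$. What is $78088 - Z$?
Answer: $128903$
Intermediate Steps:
$Z = -50815$ ($Z = \left(24966 - 9212\right) - 66569 = 15754 - 66569 = -50815$)
$78088 - Z = 78088 - -50815 = 78088 + 50815 = 128903$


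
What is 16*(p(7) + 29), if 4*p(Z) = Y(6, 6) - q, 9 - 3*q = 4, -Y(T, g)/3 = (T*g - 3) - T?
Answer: 400/3 ≈ 133.33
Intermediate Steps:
Y(T, g) = 9 + 3*T - 3*T*g (Y(T, g) = -3*((T*g - 3) - T) = -3*((-3 + T*g) - T) = -3*(-3 - T + T*g) = 9 + 3*T - 3*T*g)
q = 5/3 (q = 3 - 1/3*4 = 3 - 4/3 = 5/3 ≈ 1.6667)
p(Z) = -62/3 (p(Z) = ((9 + 3*6 - 3*6*6) - 1*5/3)/4 = ((9 + 18 - 108) - 5/3)/4 = (-81 - 5/3)/4 = (1/4)*(-248/3) = -62/3)
16*(p(7) + 29) = 16*(-62/3 + 29) = 16*(25/3) = 400/3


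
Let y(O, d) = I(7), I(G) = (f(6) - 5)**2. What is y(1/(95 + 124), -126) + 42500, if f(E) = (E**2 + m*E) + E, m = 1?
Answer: 44349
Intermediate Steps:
f(E) = E**2 + 2*E (f(E) = (E**2 + 1*E) + E = (E**2 + E) + E = (E + E**2) + E = E**2 + 2*E)
I(G) = 1849 (I(G) = (6*(2 + 6) - 5)**2 = (6*8 - 5)**2 = (48 - 5)**2 = 43**2 = 1849)
y(O, d) = 1849
y(1/(95 + 124), -126) + 42500 = 1849 + 42500 = 44349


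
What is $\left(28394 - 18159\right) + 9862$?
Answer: $20097$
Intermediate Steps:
$\left(28394 - 18159\right) + 9862 = 10235 + 9862 = 20097$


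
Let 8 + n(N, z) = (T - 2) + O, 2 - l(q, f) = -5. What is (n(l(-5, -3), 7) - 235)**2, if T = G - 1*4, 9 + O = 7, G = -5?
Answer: 65536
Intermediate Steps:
O = -2 (O = -9 + 7 = -2)
T = -9 (T = -5 - 1*4 = -5 - 4 = -9)
l(q, f) = 7 (l(q, f) = 2 - 1*(-5) = 2 + 5 = 7)
n(N, z) = -21 (n(N, z) = -8 + ((-9 - 2) - 2) = -8 + (-11 - 2) = -8 - 13 = -21)
(n(l(-5, -3), 7) - 235)**2 = (-21 - 235)**2 = (-256)**2 = 65536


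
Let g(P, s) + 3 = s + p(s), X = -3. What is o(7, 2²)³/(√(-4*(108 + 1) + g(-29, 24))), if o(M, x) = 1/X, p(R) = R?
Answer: I*√391/10557 ≈ 0.001873*I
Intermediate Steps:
o(M, x) = -⅓ (o(M, x) = 1/(-3) = -⅓)
g(P, s) = -3 + 2*s (g(P, s) = -3 + (s + s) = -3 + 2*s)
o(7, 2²)³/(√(-4*(108 + 1) + g(-29, 24))) = (-⅓)³/(√(-4*(108 + 1) + (-3 + 2*24))) = -1/(27*√(-4*109 + (-3 + 48))) = -1/(27*√(-436 + 45)) = -(-I*√391/391)/27 = -(-1)*I*√391/10557 = I*√391/10557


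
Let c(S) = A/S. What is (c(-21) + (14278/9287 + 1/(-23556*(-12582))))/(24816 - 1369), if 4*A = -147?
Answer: 9048604108445/64537770075464088 ≈ 0.00014021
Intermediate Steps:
A = -147/4 (A = (1/4)*(-147) = -147/4 ≈ -36.750)
c(S) = -147/(4*S)
(c(-21) + (14278/9287 + 1/(-23556*(-12582))))/(24816 - 1369) = (-147/4/(-21) + (14278/9287 + 1/(-23556*(-12582))))/(24816 - 1369) = (-147/4*(-1/21) + (14278*(1/9287) - 1/23556*(-1/12582)))/23447 = (7/4 + (14278/9287 + 1/296381592))*(1/23447) = (7/4 + 4231736379863/2752495844904)*(1/23447) = (9048604108445/2752495844904)*(1/23447) = 9048604108445/64537770075464088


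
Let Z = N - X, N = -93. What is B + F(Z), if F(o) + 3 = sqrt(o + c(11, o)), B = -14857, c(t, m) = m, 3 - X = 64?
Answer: -14860 + 8*I ≈ -14860.0 + 8.0*I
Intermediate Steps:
X = -61 (X = 3 - 1*64 = 3 - 64 = -61)
Z = -32 (Z = -93 - 1*(-61) = -93 + 61 = -32)
F(o) = -3 + sqrt(2)*sqrt(o) (F(o) = -3 + sqrt(o + o) = -3 + sqrt(2*o) = -3 + sqrt(2)*sqrt(o))
B + F(Z) = -14857 + (-3 + sqrt(2)*sqrt(-32)) = -14857 + (-3 + sqrt(2)*(4*I*sqrt(2))) = -14857 + (-3 + 8*I) = -14860 + 8*I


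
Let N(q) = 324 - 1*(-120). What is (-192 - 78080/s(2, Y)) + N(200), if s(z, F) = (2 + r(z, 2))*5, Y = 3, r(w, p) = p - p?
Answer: -7556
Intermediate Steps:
r(w, p) = 0
s(z, F) = 10 (s(z, F) = (2 + 0)*5 = 2*5 = 10)
N(q) = 444 (N(q) = 324 + 120 = 444)
(-192 - 78080/s(2, Y)) + N(200) = (-192 - 78080/10) + 444 = (-192 - 256*61/2) + 444 = (-192 - 7808) + 444 = -8000 + 444 = -7556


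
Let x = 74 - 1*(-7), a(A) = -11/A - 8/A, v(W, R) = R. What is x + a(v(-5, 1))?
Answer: 62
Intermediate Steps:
a(A) = -19/A
x = 81 (x = 74 + 7 = 81)
x + a(v(-5, 1)) = 81 - 19/1 = 81 - 19*1 = 81 - 19 = 62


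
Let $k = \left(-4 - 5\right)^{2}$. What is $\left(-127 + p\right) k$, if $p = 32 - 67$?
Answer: $-13122$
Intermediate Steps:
$k = 81$ ($k = \left(-9\right)^{2} = 81$)
$p = -35$
$\left(-127 + p\right) k = \left(-127 - 35\right) 81 = \left(-162\right) 81 = -13122$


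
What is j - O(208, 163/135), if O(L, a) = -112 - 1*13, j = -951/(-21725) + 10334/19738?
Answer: 26922141619/214404025 ≈ 125.57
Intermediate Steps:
j = 121638494/214404025 (j = -951*(-1/21725) + 10334*(1/19738) = 951/21725 + 5167/9869 = 121638494/214404025 ≈ 0.56733)
O(L, a) = -125 (O(L, a) = -112 - 13 = -125)
j - O(208, 163/135) = 121638494/214404025 - 1*(-125) = 121638494/214404025 + 125 = 26922141619/214404025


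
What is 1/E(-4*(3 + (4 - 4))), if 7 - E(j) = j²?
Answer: -1/137 ≈ -0.0072993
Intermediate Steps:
E(j) = 7 - j²
1/E(-4*(3 + (4 - 4))) = 1/(7 - (-4*(3 + (4 - 4)))²) = 1/(7 - (-4*(3 + 0))²) = 1/(7 - (-4*3)²) = 1/(7 - 1*(-12)²) = 1/(7 - 1*144) = 1/(7 - 144) = 1/(-137) = -1/137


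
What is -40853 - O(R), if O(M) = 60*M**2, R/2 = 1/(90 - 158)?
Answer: -11806532/289 ≈ -40853.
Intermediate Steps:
R = -1/34 (R = 2/(90 - 158) = 2/(-68) = 2*(-1/68) = -1/34 ≈ -0.029412)
-40853 - O(R) = -40853 - 60*(-1/34)**2 = -40853 - 60/1156 = -40853 - 1*15/289 = -40853 - 15/289 = -11806532/289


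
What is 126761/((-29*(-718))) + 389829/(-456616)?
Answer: 24882040669/4753829176 ≈ 5.2341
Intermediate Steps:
126761/((-29*(-718))) + 389829/(-456616) = 126761/20822 + 389829*(-1/456616) = 126761*(1/20822) - 389829/456616 = 126761/20822 - 389829/456616 = 24882040669/4753829176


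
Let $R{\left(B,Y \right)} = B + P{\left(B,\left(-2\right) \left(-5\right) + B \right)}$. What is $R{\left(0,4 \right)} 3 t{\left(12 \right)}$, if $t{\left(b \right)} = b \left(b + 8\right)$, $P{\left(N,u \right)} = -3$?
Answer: $-2160$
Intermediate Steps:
$R{\left(B,Y \right)} = -3 + B$ ($R{\left(B,Y \right)} = B - 3 = -3 + B$)
$t{\left(b \right)} = b \left(8 + b\right)$
$R{\left(0,4 \right)} 3 t{\left(12 \right)} = \left(-3 + 0\right) 3 \cdot 12 \left(8 + 12\right) = \left(-3\right) 3 \cdot 12 \cdot 20 = \left(-9\right) 240 = -2160$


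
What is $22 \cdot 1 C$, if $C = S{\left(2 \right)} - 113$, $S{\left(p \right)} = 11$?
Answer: $-2244$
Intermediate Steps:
$C = -102$ ($C = 11 - 113 = -102$)
$22 \cdot 1 C = 22 \cdot 1 \left(-102\right) = 22 \left(-102\right) = -2244$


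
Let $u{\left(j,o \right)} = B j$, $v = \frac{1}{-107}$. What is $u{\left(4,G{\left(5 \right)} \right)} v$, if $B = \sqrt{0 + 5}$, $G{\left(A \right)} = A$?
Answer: $- \frac{4 \sqrt{5}}{107} \approx -0.083591$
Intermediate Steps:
$v = - \frac{1}{107} \approx -0.0093458$
$B = \sqrt{5} \approx 2.2361$
$u{\left(j,o \right)} = j \sqrt{5}$ ($u{\left(j,o \right)} = \sqrt{5} j = j \sqrt{5}$)
$u{\left(4,G{\left(5 \right)} \right)} v = 4 \sqrt{5} \left(- \frac{1}{107}\right) = - \frac{4 \sqrt{5}}{107}$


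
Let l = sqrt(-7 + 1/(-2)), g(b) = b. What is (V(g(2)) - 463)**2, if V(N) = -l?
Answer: (926 + I*sqrt(30))**2/4 ≈ 2.1436e+5 + 2536.0*I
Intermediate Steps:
l = I*sqrt(30)/2 (l = sqrt(-7 + 1*(-1/2)) = sqrt(-7 - 1/2) = sqrt(-15/2) = I*sqrt(30)/2 ≈ 2.7386*I)
V(N) = -I*sqrt(30)/2
(V(g(2)) - 463)**2 = (-I*sqrt(30)/2 - 463)**2 = (-463 - I*sqrt(30)/2)**2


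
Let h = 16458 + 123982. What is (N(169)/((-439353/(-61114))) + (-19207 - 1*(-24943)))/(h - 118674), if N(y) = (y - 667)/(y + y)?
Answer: 70981091861/269356633377 ≈ 0.26352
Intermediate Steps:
N(y) = (-667 + y)/(2*y) (N(y) = (-667 + y)/((2*y)) = (-667 + y)*(1/(2*y)) = (-667 + y)/(2*y))
h = 140440
(N(169)/((-439353/(-61114))) + (-19207 - 1*(-24943)))/(h - 118674) = (((½)*(-667 + 169)/169)/((-439353/(-61114))) + (-19207 - 1*(-24943)))/(140440 - 118674) = (((½)*(1/169)*(-498))/((-439353*(-1/61114))) + (-19207 + 24943))/21766 = (-249/(169*439353/61114) + 5736)*(1/21766) = (-249/169*61114/439353 + 5736)*(1/21766) = (-5072462/24750219 + 5736)*(1/21766) = (141962183722/24750219)*(1/21766) = 70981091861/269356633377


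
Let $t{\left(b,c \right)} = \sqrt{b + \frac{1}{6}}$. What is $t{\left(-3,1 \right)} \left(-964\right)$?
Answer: $- \frac{482 i \sqrt{102}}{3} \approx - 1622.7 i$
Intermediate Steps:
$t{\left(b,c \right)} = \sqrt{\frac{1}{6} + b}$ ($t{\left(b,c \right)} = \sqrt{b + \frac{1}{6}} = \sqrt{\frac{1}{6} + b}$)
$t{\left(-3,1 \right)} \left(-964\right) = \frac{\sqrt{6 + 36 \left(-3\right)}}{6} \left(-964\right) = \frac{\sqrt{6 - 108}}{6} \left(-964\right) = \frac{\sqrt{-102}}{6} \left(-964\right) = \frac{i \sqrt{102}}{6} \left(-964\right) = - \frac{482 i \sqrt{102}}{3}$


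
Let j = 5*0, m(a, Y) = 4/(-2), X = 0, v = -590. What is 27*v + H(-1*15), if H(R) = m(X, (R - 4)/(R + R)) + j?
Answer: -15932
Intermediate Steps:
m(a, Y) = -2 (m(a, Y) = 4*(-½) = -2)
j = 0
H(R) = -2 (H(R) = -2 + 0 = -2)
27*v + H(-1*15) = 27*(-590) - 2 = -15930 - 2 = -15932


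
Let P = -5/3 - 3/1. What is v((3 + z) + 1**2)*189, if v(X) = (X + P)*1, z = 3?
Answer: 441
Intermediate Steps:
P = -14/3 (P = -5*1/3 - 3*1 = -5/3 - 3 = -14/3 ≈ -4.6667)
v(X) = -14/3 + X (v(X) = (X - 14/3)*1 = (-14/3 + X)*1 = -14/3 + X)
v((3 + z) + 1**2)*189 = (-14/3 + ((3 + 3) + 1**2))*189 = (-14/3 + (6 + 1))*189 = (-14/3 + 7)*189 = (7/3)*189 = 441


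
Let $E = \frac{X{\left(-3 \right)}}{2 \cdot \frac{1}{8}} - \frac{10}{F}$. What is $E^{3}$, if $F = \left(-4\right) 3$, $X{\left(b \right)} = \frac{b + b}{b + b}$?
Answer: $\frac{24389}{216} \approx 112.91$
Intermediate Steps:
$X{\left(b \right)} = 1$ ($X{\left(b \right)} = \frac{2 b}{2 b} = 2 b \frac{1}{2 b} = 1$)
$F = -12$
$E = \frac{29}{6}$ ($E = 1 \frac{1}{2 \cdot \frac{1}{8}} - \frac{10}{-12} = 1 \frac{1}{2 \cdot \frac{1}{8}} - - \frac{5}{6} = 1 \frac{1}{\frac{1}{4}} + \frac{5}{6} = 1 \cdot 4 + \frac{5}{6} = 4 + \frac{5}{6} = \frac{29}{6} \approx 4.8333$)
$E^{3} = \left(\frac{29}{6}\right)^{3} = \frac{24389}{216}$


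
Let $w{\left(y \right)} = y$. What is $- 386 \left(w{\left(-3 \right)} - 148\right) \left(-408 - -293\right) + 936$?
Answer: $-6701954$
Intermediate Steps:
$- 386 \left(w{\left(-3 \right)} - 148\right) \left(-408 - -293\right) + 936 = - 386 \left(-3 - 148\right) \left(-408 - -293\right) + 936 = - 386 \left(- 151 \left(-408 + 293\right)\right) + 936 = - 386 \left(\left(-151\right) \left(-115\right)\right) + 936 = \left(-386\right) 17365 + 936 = -6702890 + 936 = -6701954$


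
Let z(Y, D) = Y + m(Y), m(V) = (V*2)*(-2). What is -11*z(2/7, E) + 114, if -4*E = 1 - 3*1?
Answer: 864/7 ≈ 123.43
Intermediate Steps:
m(V) = -4*V (m(V) = (2*V)*(-2) = -4*V)
E = ½ (E = -(1 - 3*1)/4 = -(1 - 3)/4 = -¼*(-2) = ½ ≈ 0.50000)
z(Y, D) = -3*Y (z(Y, D) = Y - 4*Y = -3*Y)
-11*z(2/7, E) + 114 = -(-33)*2/7 + 114 = -11*(-6/7) + 114 = 66/7 + 114 = 864/7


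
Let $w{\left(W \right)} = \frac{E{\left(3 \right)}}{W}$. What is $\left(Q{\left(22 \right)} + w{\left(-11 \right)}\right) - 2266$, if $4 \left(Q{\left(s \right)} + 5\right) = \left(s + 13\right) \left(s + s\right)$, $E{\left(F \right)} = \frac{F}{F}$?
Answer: $- \frac{20747}{11} \approx -1886.1$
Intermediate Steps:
$E{\left(F \right)} = 1$
$Q{\left(s \right)} = -5 + \frac{s \left(13 + s\right)}{2}$ ($Q{\left(s \right)} = -5 + \frac{\left(s + 13\right) \left(s + s\right)}{4} = -5 + \frac{\left(13 + s\right) 2 s}{4} = -5 + \frac{2 s \left(13 + s\right)}{4} = -5 + \frac{s \left(13 + s\right)}{2}$)
$w{\left(W \right)} = \frac{1}{W}$ ($w{\left(W \right)} = 1 \frac{1}{W} = \frac{1}{W}$)
$\left(Q{\left(22 \right)} + w{\left(-11 \right)}\right) - 2266 = \left(\left(-5 + \frac{22^{2}}{2} + \frac{13}{2} \cdot 22\right) + \frac{1}{-11}\right) - 2266 = \left(\left(-5 + \frac{1}{2} \cdot 484 + 143\right) - \frac{1}{11}\right) - 2266 = \left(\left(-5 + 242 + 143\right) - \frac{1}{11}\right) - 2266 = \left(380 - \frac{1}{11}\right) - 2266 = \frac{4179}{11} - 2266 = - \frac{20747}{11}$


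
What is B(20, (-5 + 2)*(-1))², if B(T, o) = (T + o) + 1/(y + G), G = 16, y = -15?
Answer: 576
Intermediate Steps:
B(T, o) = 1 + T + o (B(T, o) = (T + o) + 1/(-15 + 16) = (T + o) + 1/1 = (T + o) + 1 = 1 + T + o)
B(20, (-5 + 2)*(-1))² = (1 + 20 + (-5 + 2)*(-1))² = (1 + 20 - 3*(-1))² = (1 + 20 + 3)² = 24² = 576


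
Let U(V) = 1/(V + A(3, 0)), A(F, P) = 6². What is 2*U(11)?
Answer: 2/47 ≈ 0.042553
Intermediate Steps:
A(F, P) = 36
U(V) = 1/(36 + V) (U(V) = 1/(V + 36) = 1/(36 + V))
2*U(11) = 2/(36 + 11) = 2/47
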